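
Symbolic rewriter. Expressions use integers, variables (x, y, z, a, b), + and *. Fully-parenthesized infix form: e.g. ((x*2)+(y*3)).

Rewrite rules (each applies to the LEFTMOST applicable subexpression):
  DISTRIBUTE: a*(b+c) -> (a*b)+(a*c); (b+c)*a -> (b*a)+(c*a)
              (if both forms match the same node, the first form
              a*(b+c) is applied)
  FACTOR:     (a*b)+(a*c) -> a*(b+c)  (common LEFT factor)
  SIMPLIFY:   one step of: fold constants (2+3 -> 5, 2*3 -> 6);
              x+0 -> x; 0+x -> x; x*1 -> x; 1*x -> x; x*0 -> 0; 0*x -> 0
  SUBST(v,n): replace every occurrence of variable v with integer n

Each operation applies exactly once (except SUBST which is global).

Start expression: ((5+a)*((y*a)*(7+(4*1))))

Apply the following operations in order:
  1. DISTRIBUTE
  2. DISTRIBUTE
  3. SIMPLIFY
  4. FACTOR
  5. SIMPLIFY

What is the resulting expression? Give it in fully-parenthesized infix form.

Answer: ((5*((y*a)*11))+(a*((y*a)*(7+(4*1)))))

Derivation:
Start: ((5+a)*((y*a)*(7+(4*1))))
Apply DISTRIBUTE at root (target: ((5+a)*((y*a)*(7+(4*1))))): ((5+a)*((y*a)*(7+(4*1)))) -> ((5*((y*a)*(7+(4*1))))+(a*((y*a)*(7+(4*1)))))
Apply DISTRIBUTE at LR (target: ((y*a)*(7+(4*1)))): ((5*((y*a)*(7+(4*1))))+(a*((y*a)*(7+(4*1))))) -> ((5*(((y*a)*7)+((y*a)*(4*1))))+(a*((y*a)*(7+(4*1)))))
Apply SIMPLIFY at LRRR (target: (4*1)): ((5*(((y*a)*7)+((y*a)*(4*1))))+(a*((y*a)*(7+(4*1))))) -> ((5*(((y*a)*7)+((y*a)*4)))+(a*((y*a)*(7+(4*1)))))
Apply FACTOR at LR (target: (((y*a)*7)+((y*a)*4))): ((5*(((y*a)*7)+((y*a)*4)))+(a*((y*a)*(7+(4*1))))) -> ((5*((y*a)*(7+4)))+(a*((y*a)*(7+(4*1)))))
Apply SIMPLIFY at LRR (target: (7+4)): ((5*((y*a)*(7+4)))+(a*((y*a)*(7+(4*1))))) -> ((5*((y*a)*11))+(a*((y*a)*(7+(4*1)))))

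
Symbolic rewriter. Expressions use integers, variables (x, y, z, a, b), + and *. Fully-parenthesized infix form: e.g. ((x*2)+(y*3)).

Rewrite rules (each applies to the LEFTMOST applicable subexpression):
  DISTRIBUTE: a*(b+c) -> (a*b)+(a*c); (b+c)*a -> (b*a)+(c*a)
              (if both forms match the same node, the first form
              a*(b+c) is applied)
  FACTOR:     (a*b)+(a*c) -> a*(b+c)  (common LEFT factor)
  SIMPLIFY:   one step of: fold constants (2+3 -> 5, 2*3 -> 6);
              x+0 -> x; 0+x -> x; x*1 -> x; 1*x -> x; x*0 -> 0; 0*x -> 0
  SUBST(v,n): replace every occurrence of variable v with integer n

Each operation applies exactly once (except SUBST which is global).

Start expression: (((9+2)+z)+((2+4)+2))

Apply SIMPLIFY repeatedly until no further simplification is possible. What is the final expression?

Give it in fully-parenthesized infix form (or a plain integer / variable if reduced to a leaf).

Answer: ((11+z)+8)

Derivation:
Start: (((9+2)+z)+((2+4)+2))
Step 1: at LL: (9+2) -> 11; overall: (((9+2)+z)+((2+4)+2)) -> ((11+z)+((2+4)+2))
Step 2: at RL: (2+4) -> 6; overall: ((11+z)+((2+4)+2)) -> ((11+z)+(6+2))
Step 3: at R: (6+2) -> 8; overall: ((11+z)+(6+2)) -> ((11+z)+8)
Fixed point: ((11+z)+8)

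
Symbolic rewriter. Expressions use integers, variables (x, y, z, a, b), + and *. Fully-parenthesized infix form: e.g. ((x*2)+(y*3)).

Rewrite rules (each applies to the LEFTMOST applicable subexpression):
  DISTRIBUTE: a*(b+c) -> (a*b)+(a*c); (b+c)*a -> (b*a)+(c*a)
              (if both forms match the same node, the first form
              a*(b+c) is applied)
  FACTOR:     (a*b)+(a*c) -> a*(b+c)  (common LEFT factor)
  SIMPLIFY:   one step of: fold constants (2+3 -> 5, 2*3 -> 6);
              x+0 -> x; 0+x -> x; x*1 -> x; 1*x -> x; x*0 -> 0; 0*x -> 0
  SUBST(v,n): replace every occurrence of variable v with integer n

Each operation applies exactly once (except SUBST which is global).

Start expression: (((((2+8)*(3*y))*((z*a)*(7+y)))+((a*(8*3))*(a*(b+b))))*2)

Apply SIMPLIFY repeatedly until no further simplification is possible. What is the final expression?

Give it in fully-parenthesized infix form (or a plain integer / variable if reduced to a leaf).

Answer: ((((10*(3*y))*((z*a)*(7+y)))+((a*24)*(a*(b+b))))*2)

Derivation:
Start: (((((2+8)*(3*y))*((z*a)*(7+y)))+((a*(8*3))*(a*(b+b))))*2)
Step 1: at LLLL: (2+8) -> 10; overall: (((((2+8)*(3*y))*((z*a)*(7+y)))+((a*(8*3))*(a*(b+b))))*2) -> ((((10*(3*y))*((z*a)*(7+y)))+((a*(8*3))*(a*(b+b))))*2)
Step 2: at LRLR: (8*3) -> 24; overall: ((((10*(3*y))*((z*a)*(7+y)))+((a*(8*3))*(a*(b+b))))*2) -> ((((10*(3*y))*((z*a)*(7+y)))+((a*24)*(a*(b+b))))*2)
Fixed point: ((((10*(3*y))*((z*a)*(7+y)))+((a*24)*(a*(b+b))))*2)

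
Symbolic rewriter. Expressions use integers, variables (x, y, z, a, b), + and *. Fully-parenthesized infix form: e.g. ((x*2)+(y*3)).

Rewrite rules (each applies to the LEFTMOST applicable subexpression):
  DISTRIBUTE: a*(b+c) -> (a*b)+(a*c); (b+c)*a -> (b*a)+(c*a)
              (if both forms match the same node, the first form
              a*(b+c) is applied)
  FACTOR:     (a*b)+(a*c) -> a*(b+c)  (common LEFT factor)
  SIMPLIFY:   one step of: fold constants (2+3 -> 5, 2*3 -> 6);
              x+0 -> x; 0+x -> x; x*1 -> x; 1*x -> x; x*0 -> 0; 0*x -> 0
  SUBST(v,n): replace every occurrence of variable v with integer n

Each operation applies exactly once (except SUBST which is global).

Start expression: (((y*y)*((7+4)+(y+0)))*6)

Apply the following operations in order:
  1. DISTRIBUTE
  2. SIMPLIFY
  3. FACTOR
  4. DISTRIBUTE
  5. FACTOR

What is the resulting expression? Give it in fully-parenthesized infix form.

Start: (((y*y)*((7+4)+(y+0)))*6)
Apply DISTRIBUTE at L (target: ((y*y)*((7+4)+(y+0)))): (((y*y)*((7+4)+(y+0)))*6) -> ((((y*y)*(7+4))+((y*y)*(y+0)))*6)
Apply SIMPLIFY at LLR (target: (7+4)): ((((y*y)*(7+4))+((y*y)*(y+0)))*6) -> ((((y*y)*11)+((y*y)*(y+0)))*6)
Apply FACTOR at L (target: (((y*y)*11)+((y*y)*(y+0)))): ((((y*y)*11)+((y*y)*(y+0)))*6) -> (((y*y)*(11+(y+0)))*6)
Apply DISTRIBUTE at L (target: ((y*y)*(11+(y+0)))): (((y*y)*(11+(y+0)))*6) -> ((((y*y)*11)+((y*y)*(y+0)))*6)
Apply FACTOR at L (target: (((y*y)*11)+((y*y)*(y+0)))): ((((y*y)*11)+((y*y)*(y+0)))*6) -> (((y*y)*(11+(y+0)))*6)

Answer: (((y*y)*(11+(y+0)))*6)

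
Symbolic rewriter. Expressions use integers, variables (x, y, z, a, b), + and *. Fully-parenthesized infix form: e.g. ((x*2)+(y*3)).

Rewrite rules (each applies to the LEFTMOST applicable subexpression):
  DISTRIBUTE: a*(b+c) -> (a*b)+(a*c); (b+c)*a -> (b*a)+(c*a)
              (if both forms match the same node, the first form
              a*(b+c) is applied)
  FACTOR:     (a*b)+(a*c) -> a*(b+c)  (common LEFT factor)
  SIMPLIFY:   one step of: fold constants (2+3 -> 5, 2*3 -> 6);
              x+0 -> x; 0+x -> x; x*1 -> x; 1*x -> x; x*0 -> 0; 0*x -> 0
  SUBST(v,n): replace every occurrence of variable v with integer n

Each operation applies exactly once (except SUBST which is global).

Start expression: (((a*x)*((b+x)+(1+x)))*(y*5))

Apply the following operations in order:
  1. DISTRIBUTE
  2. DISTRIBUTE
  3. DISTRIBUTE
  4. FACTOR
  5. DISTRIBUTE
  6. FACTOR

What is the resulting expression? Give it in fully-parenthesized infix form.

Answer: ((((a*x)*(b+x))*(y*5))+(((a*x)*(1+x))*(y*5)))

Derivation:
Start: (((a*x)*((b+x)+(1+x)))*(y*5))
Apply DISTRIBUTE at L (target: ((a*x)*((b+x)+(1+x)))): (((a*x)*((b+x)+(1+x)))*(y*5)) -> ((((a*x)*(b+x))+((a*x)*(1+x)))*(y*5))
Apply DISTRIBUTE at root (target: ((((a*x)*(b+x))+((a*x)*(1+x)))*(y*5))): ((((a*x)*(b+x))+((a*x)*(1+x)))*(y*5)) -> ((((a*x)*(b+x))*(y*5))+(((a*x)*(1+x))*(y*5)))
Apply DISTRIBUTE at LL (target: ((a*x)*(b+x))): ((((a*x)*(b+x))*(y*5))+(((a*x)*(1+x))*(y*5))) -> (((((a*x)*b)+((a*x)*x))*(y*5))+(((a*x)*(1+x))*(y*5)))
Apply FACTOR at LL (target: (((a*x)*b)+((a*x)*x))): (((((a*x)*b)+((a*x)*x))*(y*5))+(((a*x)*(1+x))*(y*5))) -> ((((a*x)*(b+x))*(y*5))+(((a*x)*(1+x))*(y*5)))
Apply DISTRIBUTE at LL (target: ((a*x)*(b+x))): ((((a*x)*(b+x))*(y*5))+(((a*x)*(1+x))*(y*5))) -> (((((a*x)*b)+((a*x)*x))*(y*5))+(((a*x)*(1+x))*(y*5)))
Apply FACTOR at LL (target: (((a*x)*b)+((a*x)*x))): (((((a*x)*b)+((a*x)*x))*(y*5))+(((a*x)*(1+x))*(y*5))) -> ((((a*x)*(b+x))*(y*5))+(((a*x)*(1+x))*(y*5)))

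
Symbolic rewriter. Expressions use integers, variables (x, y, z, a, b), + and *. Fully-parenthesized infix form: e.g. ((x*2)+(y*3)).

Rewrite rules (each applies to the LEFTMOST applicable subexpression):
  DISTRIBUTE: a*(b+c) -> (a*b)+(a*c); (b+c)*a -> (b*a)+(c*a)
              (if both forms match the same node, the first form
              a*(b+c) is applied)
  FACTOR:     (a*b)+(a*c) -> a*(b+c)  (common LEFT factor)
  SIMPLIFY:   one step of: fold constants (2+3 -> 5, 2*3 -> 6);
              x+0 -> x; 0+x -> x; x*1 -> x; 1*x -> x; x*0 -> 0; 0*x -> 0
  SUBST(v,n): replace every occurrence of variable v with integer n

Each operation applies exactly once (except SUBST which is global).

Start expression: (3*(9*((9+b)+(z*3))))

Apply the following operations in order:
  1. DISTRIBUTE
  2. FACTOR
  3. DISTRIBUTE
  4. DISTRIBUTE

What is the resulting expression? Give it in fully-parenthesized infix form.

Start: (3*(9*((9+b)+(z*3))))
Apply DISTRIBUTE at R (target: (9*((9+b)+(z*3)))): (3*(9*((9+b)+(z*3)))) -> (3*((9*(9+b))+(9*(z*3))))
Apply FACTOR at R (target: ((9*(9+b))+(9*(z*3)))): (3*((9*(9+b))+(9*(z*3)))) -> (3*(9*((9+b)+(z*3))))
Apply DISTRIBUTE at R (target: (9*((9+b)+(z*3)))): (3*(9*((9+b)+(z*3)))) -> (3*((9*(9+b))+(9*(z*3))))
Apply DISTRIBUTE at root (target: (3*((9*(9+b))+(9*(z*3))))): (3*((9*(9+b))+(9*(z*3)))) -> ((3*(9*(9+b)))+(3*(9*(z*3))))

Answer: ((3*(9*(9+b)))+(3*(9*(z*3))))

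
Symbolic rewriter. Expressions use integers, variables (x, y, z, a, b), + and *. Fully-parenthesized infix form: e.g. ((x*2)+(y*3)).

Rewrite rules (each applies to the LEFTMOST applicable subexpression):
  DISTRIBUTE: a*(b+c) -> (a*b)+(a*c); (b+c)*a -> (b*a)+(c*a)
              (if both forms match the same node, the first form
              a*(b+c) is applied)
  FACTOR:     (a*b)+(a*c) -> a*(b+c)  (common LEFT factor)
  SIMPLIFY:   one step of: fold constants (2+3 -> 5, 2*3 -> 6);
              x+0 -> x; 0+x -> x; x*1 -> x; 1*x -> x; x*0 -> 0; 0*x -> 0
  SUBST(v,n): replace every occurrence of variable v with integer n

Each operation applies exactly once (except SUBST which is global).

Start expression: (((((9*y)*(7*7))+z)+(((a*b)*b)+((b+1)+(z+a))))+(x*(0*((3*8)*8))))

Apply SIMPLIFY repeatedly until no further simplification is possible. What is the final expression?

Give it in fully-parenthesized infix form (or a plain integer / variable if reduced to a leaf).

Start: (((((9*y)*(7*7))+z)+(((a*b)*b)+((b+1)+(z+a))))+(x*(0*((3*8)*8))))
Step 1: at LLLR: (7*7) -> 49; overall: (((((9*y)*(7*7))+z)+(((a*b)*b)+((b+1)+(z+a))))+(x*(0*((3*8)*8)))) -> (((((9*y)*49)+z)+(((a*b)*b)+((b+1)+(z+a))))+(x*(0*((3*8)*8))))
Step 2: at RR: (0*((3*8)*8)) -> 0; overall: (((((9*y)*49)+z)+(((a*b)*b)+((b+1)+(z+a))))+(x*(0*((3*8)*8)))) -> (((((9*y)*49)+z)+(((a*b)*b)+((b+1)+(z+a))))+(x*0))
Step 3: at R: (x*0) -> 0; overall: (((((9*y)*49)+z)+(((a*b)*b)+((b+1)+(z+a))))+(x*0)) -> (((((9*y)*49)+z)+(((a*b)*b)+((b+1)+(z+a))))+0)
Step 4: at root: (((((9*y)*49)+z)+(((a*b)*b)+((b+1)+(z+a))))+0) -> ((((9*y)*49)+z)+(((a*b)*b)+((b+1)+(z+a)))); overall: (((((9*y)*49)+z)+(((a*b)*b)+((b+1)+(z+a))))+0) -> ((((9*y)*49)+z)+(((a*b)*b)+((b+1)+(z+a))))
Fixed point: ((((9*y)*49)+z)+(((a*b)*b)+((b+1)+(z+a))))

Answer: ((((9*y)*49)+z)+(((a*b)*b)+((b+1)+(z+a))))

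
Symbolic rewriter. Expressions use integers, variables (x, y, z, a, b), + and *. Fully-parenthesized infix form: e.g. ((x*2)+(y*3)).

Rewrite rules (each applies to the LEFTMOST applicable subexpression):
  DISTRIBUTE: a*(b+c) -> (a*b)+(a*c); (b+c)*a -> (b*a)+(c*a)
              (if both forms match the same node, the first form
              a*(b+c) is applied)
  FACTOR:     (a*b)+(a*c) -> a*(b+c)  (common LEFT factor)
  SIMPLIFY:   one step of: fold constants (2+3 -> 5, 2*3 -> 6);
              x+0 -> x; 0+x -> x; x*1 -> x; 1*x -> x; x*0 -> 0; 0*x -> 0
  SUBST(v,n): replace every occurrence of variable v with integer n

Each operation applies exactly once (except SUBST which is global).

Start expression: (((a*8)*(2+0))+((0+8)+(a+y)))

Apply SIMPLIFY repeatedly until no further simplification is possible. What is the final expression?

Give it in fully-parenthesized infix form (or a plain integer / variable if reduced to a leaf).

Answer: (((a*8)*2)+(8+(a+y)))

Derivation:
Start: (((a*8)*(2+0))+((0+8)+(a+y)))
Step 1: at LR: (2+0) -> 2; overall: (((a*8)*(2+0))+((0+8)+(a+y))) -> (((a*8)*2)+((0+8)+(a+y)))
Step 2: at RL: (0+8) -> 8; overall: (((a*8)*2)+((0+8)+(a+y))) -> (((a*8)*2)+(8+(a+y)))
Fixed point: (((a*8)*2)+(8+(a+y)))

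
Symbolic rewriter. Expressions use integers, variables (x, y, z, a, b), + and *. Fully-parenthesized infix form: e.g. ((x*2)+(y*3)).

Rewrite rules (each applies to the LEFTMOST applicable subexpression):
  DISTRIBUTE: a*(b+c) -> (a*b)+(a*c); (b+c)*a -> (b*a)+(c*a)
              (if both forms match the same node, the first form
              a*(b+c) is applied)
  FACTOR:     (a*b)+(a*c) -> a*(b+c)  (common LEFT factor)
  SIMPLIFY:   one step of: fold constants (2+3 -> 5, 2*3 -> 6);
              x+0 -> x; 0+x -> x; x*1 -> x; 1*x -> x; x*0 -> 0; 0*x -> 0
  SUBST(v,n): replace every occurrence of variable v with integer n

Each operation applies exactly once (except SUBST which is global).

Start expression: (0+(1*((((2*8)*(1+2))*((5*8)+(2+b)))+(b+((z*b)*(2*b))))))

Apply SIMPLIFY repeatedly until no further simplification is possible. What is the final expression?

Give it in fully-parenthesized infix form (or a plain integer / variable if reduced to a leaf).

Start: (0+(1*((((2*8)*(1+2))*((5*8)+(2+b)))+(b+((z*b)*(2*b))))))
Step 1: at root: (0+(1*((((2*8)*(1+2))*((5*8)+(2+b)))+(b+((z*b)*(2*b)))))) -> (1*((((2*8)*(1+2))*((5*8)+(2+b)))+(b+((z*b)*(2*b))))); overall: (0+(1*((((2*8)*(1+2))*((5*8)+(2+b)))+(b+((z*b)*(2*b)))))) -> (1*((((2*8)*(1+2))*((5*8)+(2+b)))+(b+((z*b)*(2*b)))))
Step 2: at root: (1*((((2*8)*(1+2))*((5*8)+(2+b)))+(b+((z*b)*(2*b))))) -> ((((2*8)*(1+2))*((5*8)+(2+b)))+(b+((z*b)*(2*b)))); overall: (1*((((2*8)*(1+2))*((5*8)+(2+b)))+(b+((z*b)*(2*b))))) -> ((((2*8)*(1+2))*((5*8)+(2+b)))+(b+((z*b)*(2*b))))
Step 3: at LLL: (2*8) -> 16; overall: ((((2*8)*(1+2))*((5*8)+(2+b)))+(b+((z*b)*(2*b)))) -> (((16*(1+2))*((5*8)+(2+b)))+(b+((z*b)*(2*b))))
Step 4: at LLR: (1+2) -> 3; overall: (((16*(1+2))*((5*8)+(2+b)))+(b+((z*b)*(2*b)))) -> (((16*3)*((5*8)+(2+b)))+(b+((z*b)*(2*b))))
Step 5: at LL: (16*3) -> 48; overall: (((16*3)*((5*8)+(2+b)))+(b+((z*b)*(2*b)))) -> ((48*((5*8)+(2+b)))+(b+((z*b)*(2*b))))
Step 6: at LRL: (5*8) -> 40; overall: ((48*((5*8)+(2+b)))+(b+((z*b)*(2*b)))) -> ((48*(40+(2+b)))+(b+((z*b)*(2*b))))
Fixed point: ((48*(40+(2+b)))+(b+((z*b)*(2*b))))

Answer: ((48*(40+(2+b)))+(b+((z*b)*(2*b))))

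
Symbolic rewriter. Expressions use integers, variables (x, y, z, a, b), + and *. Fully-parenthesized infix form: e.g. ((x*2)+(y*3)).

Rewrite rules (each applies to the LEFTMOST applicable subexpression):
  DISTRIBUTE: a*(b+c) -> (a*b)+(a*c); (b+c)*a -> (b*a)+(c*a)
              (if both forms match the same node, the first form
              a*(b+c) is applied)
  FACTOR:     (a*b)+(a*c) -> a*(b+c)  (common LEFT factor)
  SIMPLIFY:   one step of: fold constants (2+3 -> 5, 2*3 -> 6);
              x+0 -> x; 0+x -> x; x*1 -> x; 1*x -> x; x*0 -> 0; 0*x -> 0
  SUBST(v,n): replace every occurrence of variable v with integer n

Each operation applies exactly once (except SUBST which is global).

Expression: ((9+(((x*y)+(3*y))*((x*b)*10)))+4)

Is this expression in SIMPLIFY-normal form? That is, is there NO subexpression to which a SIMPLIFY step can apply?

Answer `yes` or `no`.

Expression: ((9+(((x*y)+(3*y))*((x*b)*10)))+4)
Scanning for simplifiable subexpressions (pre-order)...
  at root: ((9+(((x*y)+(3*y))*((x*b)*10)))+4) (not simplifiable)
  at L: (9+(((x*y)+(3*y))*((x*b)*10))) (not simplifiable)
  at LR: (((x*y)+(3*y))*((x*b)*10)) (not simplifiable)
  at LRL: ((x*y)+(3*y)) (not simplifiable)
  at LRLL: (x*y) (not simplifiable)
  at LRLR: (3*y) (not simplifiable)
  at LRR: ((x*b)*10) (not simplifiable)
  at LRRL: (x*b) (not simplifiable)
Result: no simplifiable subexpression found -> normal form.

Answer: yes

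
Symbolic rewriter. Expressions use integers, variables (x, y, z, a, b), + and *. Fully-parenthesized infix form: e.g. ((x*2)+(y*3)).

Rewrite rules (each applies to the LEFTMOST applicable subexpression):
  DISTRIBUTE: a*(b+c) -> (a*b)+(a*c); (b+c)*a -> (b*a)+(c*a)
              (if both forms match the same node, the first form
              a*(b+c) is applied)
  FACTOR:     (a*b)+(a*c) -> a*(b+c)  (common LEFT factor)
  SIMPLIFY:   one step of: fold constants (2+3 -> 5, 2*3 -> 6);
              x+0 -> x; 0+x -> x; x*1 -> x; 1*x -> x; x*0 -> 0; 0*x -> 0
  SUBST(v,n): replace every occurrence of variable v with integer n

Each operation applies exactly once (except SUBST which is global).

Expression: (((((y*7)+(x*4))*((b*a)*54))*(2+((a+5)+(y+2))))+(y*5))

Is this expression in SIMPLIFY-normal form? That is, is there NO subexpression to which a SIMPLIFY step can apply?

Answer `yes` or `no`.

Answer: yes

Derivation:
Expression: (((((y*7)+(x*4))*((b*a)*54))*(2+((a+5)+(y+2))))+(y*5))
Scanning for simplifiable subexpressions (pre-order)...
  at root: (((((y*7)+(x*4))*((b*a)*54))*(2+((a+5)+(y+2))))+(y*5)) (not simplifiable)
  at L: ((((y*7)+(x*4))*((b*a)*54))*(2+((a+5)+(y+2)))) (not simplifiable)
  at LL: (((y*7)+(x*4))*((b*a)*54)) (not simplifiable)
  at LLL: ((y*7)+(x*4)) (not simplifiable)
  at LLLL: (y*7) (not simplifiable)
  at LLLR: (x*4) (not simplifiable)
  at LLR: ((b*a)*54) (not simplifiable)
  at LLRL: (b*a) (not simplifiable)
  at LR: (2+((a+5)+(y+2))) (not simplifiable)
  at LRR: ((a+5)+(y+2)) (not simplifiable)
  at LRRL: (a+5) (not simplifiable)
  at LRRR: (y+2) (not simplifiable)
  at R: (y*5) (not simplifiable)
Result: no simplifiable subexpression found -> normal form.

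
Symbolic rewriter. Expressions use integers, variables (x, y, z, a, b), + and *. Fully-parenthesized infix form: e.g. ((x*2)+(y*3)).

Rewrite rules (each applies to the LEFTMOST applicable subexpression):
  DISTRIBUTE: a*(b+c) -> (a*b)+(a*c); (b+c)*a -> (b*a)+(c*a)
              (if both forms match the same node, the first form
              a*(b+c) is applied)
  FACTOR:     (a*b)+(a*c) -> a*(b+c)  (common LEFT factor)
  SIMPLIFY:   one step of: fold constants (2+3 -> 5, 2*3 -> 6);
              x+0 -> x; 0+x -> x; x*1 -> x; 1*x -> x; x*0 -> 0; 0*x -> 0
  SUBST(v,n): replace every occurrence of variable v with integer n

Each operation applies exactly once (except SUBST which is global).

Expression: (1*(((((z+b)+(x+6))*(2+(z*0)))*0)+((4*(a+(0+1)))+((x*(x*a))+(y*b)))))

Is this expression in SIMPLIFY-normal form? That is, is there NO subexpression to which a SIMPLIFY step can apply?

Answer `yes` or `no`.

Expression: (1*(((((z+b)+(x+6))*(2+(z*0)))*0)+((4*(a+(0+1)))+((x*(x*a))+(y*b)))))
Scanning for simplifiable subexpressions (pre-order)...
  at root: (1*(((((z+b)+(x+6))*(2+(z*0)))*0)+((4*(a+(0+1)))+((x*(x*a))+(y*b))))) (SIMPLIFIABLE)
  at R: (((((z+b)+(x+6))*(2+(z*0)))*0)+((4*(a+(0+1)))+((x*(x*a))+(y*b)))) (not simplifiable)
  at RL: ((((z+b)+(x+6))*(2+(z*0)))*0) (SIMPLIFIABLE)
  at RLL: (((z+b)+(x+6))*(2+(z*0))) (not simplifiable)
  at RLLL: ((z+b)+(x+6)) (not simplifiable)
  at RLLLL: (z+b) (not simplifiable)
  at RLLLR: (x+6) (not simplifiable)
  at RLLR: (2+(z*0)) (not simplifiable)
  at RLLRR: (z*0) (SIMPLIFIABLE)
  at RR: ((4*(a+(0+1)))+((x*(x*a))+(y*b))) (not simplifiable)
  at RRL: (4*(a+(0+1))) (not simplifiable)
  at RRLR: (a+(0+1)) (not simplifiable)
  at RRLRR: (0+1) (SIMPLIFIABLE)
  at RRR: ((x*(x*a))+(y*b)) (not simplifiable)
  at RRRL: (x*(x*a)) (not simplifiable)
  at RRRLR: (x*a) (not simplifiable)
  at RRRR: (y*b) (not simplifiable)
Found simplifiable subexpr at path root: (1*(((((z+b)+(x+6))*(2+(z*0)))*0)+((4*(a+(0+1)))+((x*(x*a))+(y*b)))))
One SIMPLIFY step would give: (((((z+b)+(x+6))*(2+(z*0)))*0)+((4*(a+(0+1)))+((x*(x*a))+(y*b))))
-> NOT in normal form.

Answer: no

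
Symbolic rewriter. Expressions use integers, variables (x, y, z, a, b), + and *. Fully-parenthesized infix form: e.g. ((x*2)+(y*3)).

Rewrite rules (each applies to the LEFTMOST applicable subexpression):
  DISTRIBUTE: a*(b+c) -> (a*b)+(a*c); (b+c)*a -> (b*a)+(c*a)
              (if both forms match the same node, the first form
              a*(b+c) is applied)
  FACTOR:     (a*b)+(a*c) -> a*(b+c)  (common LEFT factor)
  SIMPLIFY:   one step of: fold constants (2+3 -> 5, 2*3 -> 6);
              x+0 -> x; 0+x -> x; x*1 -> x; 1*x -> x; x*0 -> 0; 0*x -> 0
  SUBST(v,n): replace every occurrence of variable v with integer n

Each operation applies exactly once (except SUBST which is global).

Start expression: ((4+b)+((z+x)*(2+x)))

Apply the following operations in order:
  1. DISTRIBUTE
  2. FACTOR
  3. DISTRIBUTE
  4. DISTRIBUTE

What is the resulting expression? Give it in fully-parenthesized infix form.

Start: ((4+b)+((z+x)*(2+x)))
Apply DISTRIBUTE at R (target: ((z+x)*(2+x))): ((4+b)+((z+x)*(2+x))) -> ((4+b)+(((z+x)*2)+((z+x)*x)))
Apply FACTOR at R (target: (((z+x)*2)+((z+x)*x))): ((4+b)+(((z+x)*2)+((z+x)*x))) -> ((4+b)+((z+x)*(2+x)))
Apply DISTRIBUTE at R (target: ((z+x)*(2+x))): ((4+b)+((z+x)*(2+x))) -> ((4+b)+(((z+x)*2)+((z+x)*x)))
Apply DISTRIBUTE at RL (target: ((z+x)*2)): ((4+b)+(((z+x)*2)+((z+x)*x))) -> ((4+b)+(((z*2)+(x*2))+((z+x)*x)))

Answer: ((4+b)+(((z*2)+(x*2))+((z+x)*x)))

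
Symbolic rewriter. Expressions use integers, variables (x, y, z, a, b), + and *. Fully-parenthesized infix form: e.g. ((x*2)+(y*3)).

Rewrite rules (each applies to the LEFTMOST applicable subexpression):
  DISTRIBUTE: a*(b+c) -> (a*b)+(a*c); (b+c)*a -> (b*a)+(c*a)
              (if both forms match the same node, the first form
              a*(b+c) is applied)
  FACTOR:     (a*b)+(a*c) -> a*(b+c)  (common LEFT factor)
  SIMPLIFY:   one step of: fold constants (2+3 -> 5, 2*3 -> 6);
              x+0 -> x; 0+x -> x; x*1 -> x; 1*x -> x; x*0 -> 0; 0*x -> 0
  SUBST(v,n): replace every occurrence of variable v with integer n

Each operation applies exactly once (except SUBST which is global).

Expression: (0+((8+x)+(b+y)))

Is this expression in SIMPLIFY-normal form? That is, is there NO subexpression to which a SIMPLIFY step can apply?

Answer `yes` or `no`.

Expression: (0+((8+x)+(b+y)))
Scanning for simplifiable subexpressions (pre-order)...
  at root: (0+((8+x)+(b+y))) (SIMPLIFIABLE)
  at R: ((8+x)+(b+y)) (not simplifiable)
  at RL: (8+x) (not simplifiable)
  at RR: (b+y) (not simplifiable)
Found simplifiable subexpr at path root: (0+((8+x)+(b+y)))
One SIMPLIFY step would give: ((8+x)+(b+y))
-> NOT in normal form.

Answer: no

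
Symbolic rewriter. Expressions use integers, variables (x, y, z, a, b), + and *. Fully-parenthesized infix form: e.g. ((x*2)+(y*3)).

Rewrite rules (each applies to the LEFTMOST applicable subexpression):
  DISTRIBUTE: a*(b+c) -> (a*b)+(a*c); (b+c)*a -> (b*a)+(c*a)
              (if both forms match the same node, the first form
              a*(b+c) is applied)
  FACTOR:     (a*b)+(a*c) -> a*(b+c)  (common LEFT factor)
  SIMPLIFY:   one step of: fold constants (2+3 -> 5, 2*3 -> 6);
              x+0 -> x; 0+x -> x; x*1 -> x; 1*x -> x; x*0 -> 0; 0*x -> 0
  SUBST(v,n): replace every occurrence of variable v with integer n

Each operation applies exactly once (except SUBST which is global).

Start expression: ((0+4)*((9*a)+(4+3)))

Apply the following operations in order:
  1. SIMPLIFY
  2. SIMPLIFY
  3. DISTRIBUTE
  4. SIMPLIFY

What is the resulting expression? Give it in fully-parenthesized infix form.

Start: ((0+4)*((9*a)+(4+3)))
Apply SIMPLIFY at L (target: (0+4)): ((0+4)*((9*a)+(4+3))) -> (4*((9*a)+(4+3)))
Apply SIMPLIFY at RR (target: (4+3)): (4*((9*a)+(4+3))) -> (4*((9*a)+7))
Apply DISTRIBUTE at root (target: (4*((9*a)+7))): (4*((9*a)+7)) -> ((4*(9*a))+(4*7))
Apply SIMPLIFY at R (target: (4*7)): ((4*(9*a))+(4*7)) -> ((4*(9*a))+28)

Answer: ((4*(9*a))+28)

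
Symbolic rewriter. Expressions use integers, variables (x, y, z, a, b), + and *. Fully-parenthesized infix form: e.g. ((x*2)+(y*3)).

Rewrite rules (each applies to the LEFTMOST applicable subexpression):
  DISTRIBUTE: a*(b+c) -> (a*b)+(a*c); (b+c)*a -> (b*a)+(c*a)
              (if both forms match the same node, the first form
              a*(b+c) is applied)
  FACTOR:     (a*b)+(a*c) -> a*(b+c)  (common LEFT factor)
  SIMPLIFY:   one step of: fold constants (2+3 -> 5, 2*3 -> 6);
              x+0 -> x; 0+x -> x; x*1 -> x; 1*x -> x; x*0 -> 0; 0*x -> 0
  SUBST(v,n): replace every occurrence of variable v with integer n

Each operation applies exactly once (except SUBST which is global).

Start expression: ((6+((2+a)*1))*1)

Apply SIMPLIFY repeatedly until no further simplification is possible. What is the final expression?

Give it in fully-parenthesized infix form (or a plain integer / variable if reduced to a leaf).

Start: ((6+((2+a)*1))*1)
Step 1: at root: ((6+((2+a)*1))*1) -> (6+((2+a)*1)); overall: ((6+((2+a)*1))*1) -> (6+((2+a)*1))
Step 2: at R: ((2+a)*1) -> (2+a); overall: (6+((2+a)*1)) -> (6+(2+a))
Fixed point: (6+(2+a))

Answer: (6+(2+a))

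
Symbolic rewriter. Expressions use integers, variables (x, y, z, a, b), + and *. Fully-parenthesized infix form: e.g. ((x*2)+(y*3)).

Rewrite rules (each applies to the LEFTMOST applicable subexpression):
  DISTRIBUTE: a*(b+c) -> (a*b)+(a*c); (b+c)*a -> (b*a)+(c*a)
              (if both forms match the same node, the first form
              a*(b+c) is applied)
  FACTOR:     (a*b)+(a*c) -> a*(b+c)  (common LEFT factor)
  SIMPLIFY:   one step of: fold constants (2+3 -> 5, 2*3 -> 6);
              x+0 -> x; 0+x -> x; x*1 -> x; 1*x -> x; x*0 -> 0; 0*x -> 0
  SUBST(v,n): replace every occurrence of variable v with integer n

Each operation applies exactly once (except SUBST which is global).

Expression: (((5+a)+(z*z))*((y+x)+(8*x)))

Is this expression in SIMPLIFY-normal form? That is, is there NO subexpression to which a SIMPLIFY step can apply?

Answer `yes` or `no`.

Expression: (((5+a)+(z*z))*((y+x)+(8*x)))
Scanning for simplifiable subexpressions (pre-order)...
  at root: (((5+a)+(z*z))*((y+x)+(8*x))) (not simplifiable)
  at L: ((5+a)+(z*z)) (not simplifiable)
  at LL: (5+a) (not simplifiable)
  at LR: (z*z) (not simplifiable)
  at R: ((y+x)+(8*x)) (not simplifiable)
  at RL: (y+x) (not simplifiable)
  at RR: (8*x) (not simplifiable)
Result: no simplifiable subexpression found -> normal form.

Answer: yes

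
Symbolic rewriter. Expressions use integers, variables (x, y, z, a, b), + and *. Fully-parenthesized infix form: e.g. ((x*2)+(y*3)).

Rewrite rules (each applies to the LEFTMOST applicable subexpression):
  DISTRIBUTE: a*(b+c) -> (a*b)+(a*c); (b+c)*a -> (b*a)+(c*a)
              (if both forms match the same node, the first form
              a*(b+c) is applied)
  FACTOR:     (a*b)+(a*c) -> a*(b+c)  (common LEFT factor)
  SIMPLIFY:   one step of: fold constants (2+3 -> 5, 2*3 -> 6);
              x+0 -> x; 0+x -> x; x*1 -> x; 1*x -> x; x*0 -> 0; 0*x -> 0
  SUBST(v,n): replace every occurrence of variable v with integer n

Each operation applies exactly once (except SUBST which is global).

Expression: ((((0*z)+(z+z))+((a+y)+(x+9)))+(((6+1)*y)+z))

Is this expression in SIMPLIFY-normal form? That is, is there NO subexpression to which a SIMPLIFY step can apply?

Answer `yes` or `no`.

Expression: ((((0*z)+(z+z))+((a+y)+(x+9)))+(((6+1)*y)+z))
Scanning for simplifiable subexpressions (pre-order)...
  at root: ((((0*z)+(z+z))+((a+y)+(x+9)))+(((6+1)*y)+z)) (not simplifiable)
  at L: (((0*z)+(z+z))+((a+y)+(x+9))) (not simplifiable)
  at LL: ((0*z)+(z+z)) (not simplifiable)
  at LLL: (0*z) (SIMPLIFIABLE)
  at LLR: (z+z) (not simplifiable)
  at LR: ((a+y)+(x+9)) (not simplifiable)
  at LRL: (a+y) (not simplifiable)
  at LRR: (x+9) (not simplifiable)
  at R: (((6+1)*y)+z) (not simplifiable)
  at RL: ((6+1)*y) (not simplifiable)
  at RLL: (6+1) (SIMPLIFIABLE)
Found simplifiable subexpr at path LLL: (0*z)
One SIMPLIFY step would give: (((0+(z+z))+((a+y)+(x+9)))+(((6+1)*y)+z))
-> NOT in normal form.

Answer: no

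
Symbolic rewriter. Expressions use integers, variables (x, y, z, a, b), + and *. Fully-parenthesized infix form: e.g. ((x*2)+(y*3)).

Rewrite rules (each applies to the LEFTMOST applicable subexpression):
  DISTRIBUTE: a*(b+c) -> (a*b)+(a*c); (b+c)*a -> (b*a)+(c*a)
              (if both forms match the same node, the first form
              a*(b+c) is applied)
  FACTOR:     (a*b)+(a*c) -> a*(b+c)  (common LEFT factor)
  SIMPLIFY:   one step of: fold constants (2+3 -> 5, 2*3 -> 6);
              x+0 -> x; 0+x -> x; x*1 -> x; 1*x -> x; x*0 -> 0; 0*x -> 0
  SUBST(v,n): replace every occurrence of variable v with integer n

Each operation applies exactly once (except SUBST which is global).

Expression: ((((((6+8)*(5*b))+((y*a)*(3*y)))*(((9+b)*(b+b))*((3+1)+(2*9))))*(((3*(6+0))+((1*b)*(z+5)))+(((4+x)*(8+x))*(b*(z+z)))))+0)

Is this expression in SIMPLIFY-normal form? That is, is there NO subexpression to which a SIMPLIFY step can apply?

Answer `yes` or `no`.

Answer: no

Derivation:
Expression: ((((((6+8)*(5*b))+((y*a)*(3*y)))*(((9+b)*(b+b))*((3+1)+(2*9))))*(((3*(6+0))+((1*b)*(z+5)))+(((4+x)*(8+x))*(b*(z+z)))))+0)
Scanning for simplifiable subexpressions (pre-order)...
  at root: ((((((6+8)*(5*b))+((y*a)*(3*y)))*(((9+b)*(b+b))*((3+1)+(2*9))))*(((3*(6+0))+((1*b)*(z+5)))+(((4+x)*(8+x))*(b*(z+z)))))+0) (SIMPLIFIABLE)
  at L: (((((6+8)*(5*b))+((y*a)*(3*y)))*(((9+b)*(b+b))*((3+1)+(2*9))))*(((3*(6+0))+((1*b)*(z+5)))+(((4+x)*(8+x))*(b*(z+z))))) (not simplifiable)
  at LL: ((((6+8)*(5*b))+((y*a)*(3*y)))*(((9+b)*(b+b))*((3+1)+(2*9)))) (not simplifiable)
  at LLL: (((6+8)*(5*b))+((y*a)*(3*y))) (not simplifiable)
  at LLLL: ((6+8)*(5*b)) (not simplifiable)
  at LLLLL: (6+8) (SIMPLIFIABLE)
  at LLLLR: (5*b) (not simplifiable)
  at LLLR: ((y*a)*(3*y)) (not simplifiable)
  at LLLRL: (y*a) (not simplifiable)
  at LLLRR: (3*y) (not simplifiable)
  at LLR: (((9+b)*(b+b))*((3+1)+(2*9))) (not simplifiable)
  at LLRL: ((9+b)*(b+b)) (not simplifiable)
  at LLRLL: (9+b) (not simplifiable)
  at LLRLR: (b+b) (not simplifiable)
  at LLRR: ((3+1)+(2*9)) (not simplifiable)
  at LLRRL: (3+1) (SIMPLIFIABLE)
  at LLRRR: (2*9) (SIMPLIFIABLE)
  at LR: (((3*(6+0))+((1*b)*(z+5)))+(((4+x)*(8+x))*(b*(z+z)))) (not simplifiable)
  at LRL: ((3*(6+0))+((1*b)*(z+5))) (not simplifiable)
  at LRLL: (3*(6+0)) (not simplifiable)
  at LRLLR: (6+0) (SIMPLIFIABLE)
  at LRLR: ((1*b)*(z+5)) (not simplifiable)
  at LRLRL: (1*b) (SIMPLIFIABLE)
  at LRLRR: (z+5) (not simplifiable)
  at LRR: (((4+x)*(8+x))*(b*(z+z))) (not simplifiable)
  at LRRL: ((4+x)*(8+x)) (not simplifiable)
  at LRRLL: (4+x) (not simplifiable)
  at LRRLR: (8+x) (not simplifiable)
  at LRRR: (b*(z+z)) (not simplifiable)
  at LRRRR: (z+z) (not simplifiable)
Found simplifiable subexpr at path root: ((((((6+8)*(5*b))+((y*a)*(3*y)))*(((9+b)*(b+b))*((3+1)+(2*9))))*(((3*(6+0))+((1*b)*(z+5)))+(((4+x)*(8+x))*(b*(z+z)))))+0)
One SIMPLIFY step would give: (((((6+8)*(5*b))+((y*a)*(3*y)))*(((9+b)*(b+b))*((3+1)+(2*9))))*(((3*(6+0))+((1*b)*(z+5)))+(((4+x)*(8+x))*(b*(z+z)))))
-> NOT in normal form.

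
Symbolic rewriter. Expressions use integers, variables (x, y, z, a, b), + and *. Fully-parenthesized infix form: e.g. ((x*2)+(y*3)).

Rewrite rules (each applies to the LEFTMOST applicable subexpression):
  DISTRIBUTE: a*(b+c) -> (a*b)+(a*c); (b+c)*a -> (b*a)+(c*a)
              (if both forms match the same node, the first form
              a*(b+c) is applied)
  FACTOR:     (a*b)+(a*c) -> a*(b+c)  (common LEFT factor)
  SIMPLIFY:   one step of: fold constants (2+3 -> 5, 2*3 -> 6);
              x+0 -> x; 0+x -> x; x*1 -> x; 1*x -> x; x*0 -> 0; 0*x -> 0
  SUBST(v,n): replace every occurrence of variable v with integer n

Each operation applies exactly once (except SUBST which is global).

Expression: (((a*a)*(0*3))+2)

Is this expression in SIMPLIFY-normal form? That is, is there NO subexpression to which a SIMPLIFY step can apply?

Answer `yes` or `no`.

Answer: no

Derivation:
Expression: (((a*a)*(0*3))+2)
Scanning for simplifiable subexpressions (pre-order)...
  at root: (((a*a)*(0*3))+2) (not simplifiable)
  at L: ((a*a)*(0*3)) (not simplifiable)
  at LL: (a*a) (not simplifiable)
  at LR: (0*3) (SIMPLIFIABLE)
Found simplifiable subexpr at path LR: (0*3)
One SIMPLIFY step would give: (((a*a)*0)+2)
-> NOT in normal form.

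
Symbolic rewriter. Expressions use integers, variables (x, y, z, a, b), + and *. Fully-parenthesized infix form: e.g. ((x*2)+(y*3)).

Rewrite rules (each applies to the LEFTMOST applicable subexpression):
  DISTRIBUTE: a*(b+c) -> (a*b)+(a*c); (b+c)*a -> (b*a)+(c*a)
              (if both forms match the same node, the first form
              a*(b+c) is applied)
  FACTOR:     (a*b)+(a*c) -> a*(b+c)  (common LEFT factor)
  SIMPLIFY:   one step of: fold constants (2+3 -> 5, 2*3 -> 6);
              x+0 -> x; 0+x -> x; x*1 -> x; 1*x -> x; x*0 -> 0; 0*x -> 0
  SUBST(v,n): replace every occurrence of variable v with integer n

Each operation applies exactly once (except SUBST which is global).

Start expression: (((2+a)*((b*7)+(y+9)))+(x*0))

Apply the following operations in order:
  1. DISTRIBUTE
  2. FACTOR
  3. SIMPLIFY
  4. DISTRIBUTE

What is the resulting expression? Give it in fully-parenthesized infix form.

Start: (((2+a)*((b*7)+(y+9)))+(x*0))
Apply DISTRIBUTE at L (target: ((2+a)*((b*7)+(y+9)))): (((2+a)*((b*7)+(y+9)))+(x*0)) -> ((((2+a)*(b*7))+((2+a)*(y+9)))+(x*0))
Apply FACTOR at L (target: (((2+a)*(b*7))+((2+a)*(y+9)))): ((((2+a)*(b*7))+((2+a)*(y+9)))+(x*0)) -> (((2+a)*((b*7)+(y+9)))+(x*0))
Apply SIMPLIFY at R (target: (x*0)): (((2+a)*((b*7)+(y+9)))+(x*0)) -> (((2+a)*((b*7)+(y+9)))+0)
Apply DISTRIBUTE at L (target: ((2+a)*((b*7)+(y+9)))): (((2+a)*((b*7)+(y+9)))+0) -> ((((2+a)*(b*7))+((2+a)*(y+9)))+0)

Answer: ((((2+a)*(b*7))+((2+a)*(y+9)))+0)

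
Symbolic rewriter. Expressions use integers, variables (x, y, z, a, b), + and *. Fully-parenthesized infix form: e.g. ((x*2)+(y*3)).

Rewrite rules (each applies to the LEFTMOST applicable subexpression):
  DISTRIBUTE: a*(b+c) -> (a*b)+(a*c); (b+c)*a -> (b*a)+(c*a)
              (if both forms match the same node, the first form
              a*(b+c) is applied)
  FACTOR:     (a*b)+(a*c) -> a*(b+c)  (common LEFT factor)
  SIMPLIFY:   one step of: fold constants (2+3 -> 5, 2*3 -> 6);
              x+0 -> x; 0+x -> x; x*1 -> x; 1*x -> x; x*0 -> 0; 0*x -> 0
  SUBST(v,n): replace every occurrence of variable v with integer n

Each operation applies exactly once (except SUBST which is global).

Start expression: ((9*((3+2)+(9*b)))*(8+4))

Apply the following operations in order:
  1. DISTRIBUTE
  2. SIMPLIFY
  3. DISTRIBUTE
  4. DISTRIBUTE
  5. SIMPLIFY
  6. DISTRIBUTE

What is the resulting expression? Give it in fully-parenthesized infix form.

Answer: (((45*8)+((9*(9*b))*8))+(((9*(3+2))+(9*(9*b)))*4))

Derivation:
Start: ((9*((3+2)+(9*b)))*(8+4))
Apply DISTRIBUTE at root (target: ((9*((3+2)+(9*b)))*(8+4))): ((9*((3+2)+(9*b)))*(8+4)) -> (((9*((3+2)+(9*b)))*8)+((9*((3+2)+(9*b)))*4))
Apply SIMPLIFY at LLRL (target: (3+2)): (((9*((3+2)+(9*b)))*8)+((9*((3+2)+(9*b)))*4)) -> (((9*(5+(9*b)))*8)+((9*((3+2)+(9*b)))*4))
Apply DISTRIBUTE at LL (target: (9*(5+(9*b)))): (((9*(5+(9*b)))*8)+((9*((3+2)+(9*b)))*4)) -> ((((9*5)+(9*(9*b)))*8)+((9*((3+2)+(9*b)))*4))
Apply DISTRIBUTE at L (target: (((9*5)+(9*(9*b)))*8)): ((((9*5)+(9*(9*b)))*8)+((9*((3+2)+(9*b)))*4)) -> ((((9*5)*8)+((9*(9*b))*8))+((9*((3+2)+(9*b)))*4))
Apply SIMPLIFY at LLL (target: (9*5)): ((((9*5)*8)+((9*(9*b))*8))+((9*((3+2)+(9*b)))*4)) -> (((45*8)+((9*(9*b))*8))+((9*((3+2)+(9*b)))*4))
Apply DISTRIBUTE at RL (target: (9*((3+2)+(9*b)))): (((45*8)+((9*(9*b))*8))+((9*((3+2)+(9*b)))*4)) -> (((45*8)+((9*(9*b))*8))+(((9*(3+2))+(9*(9*b)))*4))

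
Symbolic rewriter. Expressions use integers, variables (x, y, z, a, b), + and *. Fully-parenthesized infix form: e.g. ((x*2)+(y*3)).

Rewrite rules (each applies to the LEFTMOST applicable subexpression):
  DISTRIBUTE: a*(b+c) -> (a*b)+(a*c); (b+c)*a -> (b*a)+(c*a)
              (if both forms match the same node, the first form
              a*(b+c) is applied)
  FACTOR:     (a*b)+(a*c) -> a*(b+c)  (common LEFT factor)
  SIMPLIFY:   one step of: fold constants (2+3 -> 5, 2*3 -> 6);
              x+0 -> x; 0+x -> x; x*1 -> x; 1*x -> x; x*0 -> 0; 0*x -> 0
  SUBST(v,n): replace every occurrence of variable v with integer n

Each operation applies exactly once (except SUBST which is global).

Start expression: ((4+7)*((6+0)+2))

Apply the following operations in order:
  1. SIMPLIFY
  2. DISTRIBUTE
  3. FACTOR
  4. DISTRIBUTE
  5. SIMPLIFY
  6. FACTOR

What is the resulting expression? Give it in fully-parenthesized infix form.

Start: ((4+7)*((6+0)+2))
Apply SIMPLIFY at L (target: (4+7)): ((4+7)*((6+0)+2)) -> (11*((6+0)+2))
Apply DISTRIBUTE at root (target: (11*((6+0)+2))): (11*((6+0)+2)) -> ((11*(6+0))+(11*2))
Apply FACTOR at root (target: ((11*(6+0))+(11*2))): ((11*(6+0))+(11*2)) -> (11*((6+0)+2))
Apply DISTRIBUTE at root (target: (11*((6+0)+2))): (11*((6+0)+2)) -> ((11*(6+0))+(11*2))
Apply SIMPLIFY at LR (target: (6+0)): ((11*(6+0))+(11*2)) -> ((11*6)+(11*2))
Apply FACTOR at root (target: ((11*6)+(11*2))): ((11*6)+(11*2)) -> (11*(6+2))

Answer: (11*(6+2))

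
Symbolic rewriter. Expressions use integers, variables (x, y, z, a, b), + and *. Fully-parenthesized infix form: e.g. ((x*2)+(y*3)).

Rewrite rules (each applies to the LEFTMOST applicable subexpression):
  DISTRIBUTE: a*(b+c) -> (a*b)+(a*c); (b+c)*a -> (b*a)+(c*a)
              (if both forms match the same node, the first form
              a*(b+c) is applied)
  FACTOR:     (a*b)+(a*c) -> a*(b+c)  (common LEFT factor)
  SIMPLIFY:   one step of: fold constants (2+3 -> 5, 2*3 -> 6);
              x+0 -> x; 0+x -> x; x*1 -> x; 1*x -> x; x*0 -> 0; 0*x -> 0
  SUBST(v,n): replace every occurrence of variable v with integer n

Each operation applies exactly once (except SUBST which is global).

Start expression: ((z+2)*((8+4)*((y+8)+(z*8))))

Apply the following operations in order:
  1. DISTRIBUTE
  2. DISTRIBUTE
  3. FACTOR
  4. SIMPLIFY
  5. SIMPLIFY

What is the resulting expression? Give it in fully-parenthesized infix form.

Start: ((z+2)*((8+4)*((y+8)+(z*8))))
Apply DISTRIBUTE at root (target: ((z+2)*((8+4)*((y+8)+(z*8))))): ((z+2)*((8+4)*((y+8)+(z*8)))) -> ((z*((8+4)*((y+8)+(z*8))))+(2*((8+4)*((y+8)+(z*8)))))
Apply DISTRIBUTE at LR (target: ((8+4)*((y+8)+(z*8)))): ((z*((8+4)*((y+8)+(z*8))))+(2*((8+4)*((y+8)+(z*8))))) -> ((z*(((8+4)*(y+8))+((8+4)*(z*8))))+(2*((8+4)*((y+8)+(z*8)))))
Apply FACTOR at LR (target: (((8+4)*(y+8))+((8+4)*(z*8)))): ((z*(((8+4)*(y+8))+((8+4)*(z*8))))+(2*((8+4)*((y+8)+(z*8))))) -> ((z*((8+4)*((y+8)+(z*8))))+(2*((8+4)*((y+8)+(z*8)))))
Apply SIMPLIFY at LRL (target: (8+4)): ((z*((8+4)*((y+8)+(z*8))))+(2*((8+4)*((y+8)+(z*8))))) -> ((z*(12*((y+8)+(z*8))))+(2*((8+4)*((y+8)+(z*8)))))
Apply SIMPLIFY at RRL (target: (8+4)): ((z*(12*((y+8)+(z*8))))+(2*((8+4)*((y+8)+(z*8))))) -> ((z*(12*((y+8)+(z*8))))+(2*(12*((y+8)+(z*8)))))

Answer: ((z*(12*((y+8)+(z*8))))+(2*(12*((y+8)+(z*8)))))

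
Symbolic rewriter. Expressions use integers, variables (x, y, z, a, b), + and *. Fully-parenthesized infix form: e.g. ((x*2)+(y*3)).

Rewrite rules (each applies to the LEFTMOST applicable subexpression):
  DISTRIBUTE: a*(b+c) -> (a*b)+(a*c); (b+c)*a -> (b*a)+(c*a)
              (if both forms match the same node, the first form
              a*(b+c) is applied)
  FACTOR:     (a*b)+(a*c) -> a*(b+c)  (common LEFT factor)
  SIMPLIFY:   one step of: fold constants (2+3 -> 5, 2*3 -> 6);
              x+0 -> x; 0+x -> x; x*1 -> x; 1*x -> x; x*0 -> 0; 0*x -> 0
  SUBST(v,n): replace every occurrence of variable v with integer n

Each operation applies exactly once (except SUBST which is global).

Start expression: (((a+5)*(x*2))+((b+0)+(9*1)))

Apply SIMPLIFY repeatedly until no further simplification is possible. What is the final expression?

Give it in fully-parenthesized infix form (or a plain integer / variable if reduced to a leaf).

Answer: (((a+5)*(x*2))+(b+9))

Derivation:
Start: (((a+5)*(x*2))+((b+0)+(9*1)))
Step 1: at RL: (b+0) -> b; overall: (((a+5)*(x*2))+((b+0)+(9*1))) -> (((a+5)*(x*2))+(b+(9*1)))
Step 2: at RR: (9*1) -> 9; overall: (((a+5)*(x*2))+(b+(9*1))) -> (((a+5)*(x*2))+(b+9))
Fixed point: (((a+5)*(x*2))+(b+9))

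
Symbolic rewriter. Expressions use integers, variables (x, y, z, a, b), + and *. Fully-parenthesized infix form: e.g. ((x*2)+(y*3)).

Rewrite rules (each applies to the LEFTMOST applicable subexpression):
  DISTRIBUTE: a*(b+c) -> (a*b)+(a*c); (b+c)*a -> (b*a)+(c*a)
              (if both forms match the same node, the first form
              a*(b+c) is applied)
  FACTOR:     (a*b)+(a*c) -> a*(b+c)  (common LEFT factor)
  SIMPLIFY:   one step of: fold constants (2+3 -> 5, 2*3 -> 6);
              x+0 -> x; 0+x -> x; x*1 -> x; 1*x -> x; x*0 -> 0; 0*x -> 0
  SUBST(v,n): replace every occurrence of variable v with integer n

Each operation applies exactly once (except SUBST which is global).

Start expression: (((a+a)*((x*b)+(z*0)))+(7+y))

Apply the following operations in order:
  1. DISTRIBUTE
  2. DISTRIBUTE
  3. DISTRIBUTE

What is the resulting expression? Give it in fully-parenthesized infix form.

Answer: ((((a*(x*b))+(a*(x*b)))+((a*(z*0))+(a*(z*0))))+(7+y))

Derivation:
Start: (((a+a)*((x*b)+(z*0)))+(7+y))
Apply DISTRIBUTE at L (target: ((a+a)*((x*b)+(z*0)))): (((a+a)*((x*b)+(z*0)))+(7+y)) -> ((((a+a)*(x*b))+((a+a)*(z*0)))+(7+y))
Apply DISTRIBUTE at LL (target: ((a+a)*(x*b))): ((((a+a)*(x*b))+((a+a)*(z*0)))+(7+y)) -> ((((a*(x*b))+(a*(x*b)))+((a+a)*(z*0)))+(7+y))
Apply DISTRIBUTE at LR (target: ((a+a)*(z*0))): ((((a*(x*b))+(a*(x*b)))+((a+a)*(z*0)))+(7+y)) -> ((((a*(x*b))+(a*(x*b)))+((a*(z*0))+(a*(z*0))))+(7+y))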